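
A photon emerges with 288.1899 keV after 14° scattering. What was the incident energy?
293.1000 keV

Convert final energy to wavelength (hc ≈ 1239.842 keV·pm):
λ' = hc/E' = 1239.842 / 288.1899 = 4.3022 pm

Calculate the Compton shift:
Δλ = λ_C(1 - cos(14°))
Δλ = 2.4263 × (1 - cos(14°))
Δλ = 0.0721 pm

Initial wavelength:
λ = λ' - Δλ = 4.3022 - 0.0721 = 4.2301 pm

Initial energy:
E = hc/λ = 1239.842 / 4.2301 = 293.1000 keV

(Intermediate values are shown rounded; full precision is carried through to the final answer.)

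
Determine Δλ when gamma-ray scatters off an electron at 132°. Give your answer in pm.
4.0498 pm

Using the Compton scattering formula:
Δλ = λ_C(1 - cos θ)

where λ_C = h/(m_e·c) ≈ 2.4263 pm is the Compton wavelength of an electron.

For θ = 132°:
cos(132°) = -0.6691
1 - cos(132°) = 1.6691

Δλ = 2.4263 × 1.6691
Δλ = 4.0498 pm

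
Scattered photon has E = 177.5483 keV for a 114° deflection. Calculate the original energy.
347.3000 keV

Convert final energy to wavelength (hc ≈ 1239.842 keV·pm):
λ' = hc/E' = 1239.842 / 177.5483 = 6.9831 pm

Calculate the Compton shift:
Δλ = λ_C(1 - cos(114°))
Δλ = 2.4263 × (1 - cos(114°))
Δλ = 3.4132 pm

Initial wavelength:
λ = λ' - Δλ = 6.9831 - 3.4132 = 3.5699 pm

Initial energy:
E = hc/λ = 1239.842 / 3.5699 = 347.3000 keV

(Intermediate values are shown rounded; full precision is carried through to the final answer.)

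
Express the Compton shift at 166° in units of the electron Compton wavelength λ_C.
1.9703 λ_C

The Compton shift formula is:
Δλ = λ_C(1 - cos θ)

Dividing both sides by λ_C:
Δλ/λ_C = 1 - cos θ

For θ = 166°:
Δλ/λ_C = 1 - cos(166°)
Δλ/λ_C = 1 - -0.9703
Δλ/λ_C = 1.9703

This means the shift is 1.9703 × λ_C = 4.7805 pm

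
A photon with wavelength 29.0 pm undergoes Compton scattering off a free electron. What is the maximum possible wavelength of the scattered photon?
33.8526 pm (at θ = 180°)

The Compton shift is Δλ = λ_C(1 − cos θ).

Since cos θ ranges from −1 to 1, the factor (1 − cos θ) ranges from 0 to 2; the maximum shift occurs at θ = 180° (backscattering):
Δλ_max = 2λ_C = 2 × 2.4263 pm = 4.8526 pm

Maximum scattered wavelength:
λ'_max = λ₀ + Δλ_max = 29.0 + 4.8526 = 33.8526 pm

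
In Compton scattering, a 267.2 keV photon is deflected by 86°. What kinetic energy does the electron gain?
87.4395 keV

By energy conservation: K_e = E_initial - E_final

First find the scattered photon energy:
Initial wavelength: λ = hc/E = 4.6401 pm
Compton shift: Δλ = λ_C(1 - cos(86°)) = 2.2571 pm
Final wavelength: λ' = 4.6401 + 2.2571 = 6.8972 pm
Final photon energy: E' = hc/λ' = 179.7605 keV

Electron kinetic energy:
K_e = E - E' = 267.2000 - 179.7605 = 87.4395 keV

(Intermediate values are shown rounded; full precision is carried through to the final answer.)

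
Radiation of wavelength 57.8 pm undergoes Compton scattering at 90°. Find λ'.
60.2263 pm

Using the Compton formula: λ' = λ + λ_C(1 − cos θ)

For θ = 90°, cos θ = 0 (exact) = 0.0000, so:
1 − cos 90° = 1 − (0) = 1.0000

Δλ = λ_C × 1.0000 = 2.4263 × 1.0000 = 2.4263 pm

λ' = 57.8 + 2.4263 = 60.2263 pm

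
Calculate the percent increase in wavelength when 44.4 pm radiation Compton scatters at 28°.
0.6397%

Calculate the Compton shift:
Δλ = λ_C(1 - cos(28°))
Δλ = 2.4263 × (1 - cos(28°))
Δλ = 2.4263 × 0.1171
Δλ = 0.2840 pm

Percentage change:
(Δλ/λ₀) × 100 = (0.2840/44.4) × 100
= 0.6397%

(Intermediate values are shown rounded; full precision is carried through to the final answer.)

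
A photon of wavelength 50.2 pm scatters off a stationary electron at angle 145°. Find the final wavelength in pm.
54.6138 pm

Using the Compton scattering formula:
λ' = λ + Δλ = λ + λ_C(1 - cos θ)

Given:
- Initial wavelength λ = 50.2 pm
- Scattering angle θ = 145°
- Compton wavelength λ_C ≈ 2.4263 pm

Calculate the shift:
Δλ = 2.4263 × (1 - cos(145°))
Δλ = 2.4263 × 1.8192
Δλ = 4.4138 pm

Final wavelength:
λ' = 50.2 + 4.4138 = 54.6138 pm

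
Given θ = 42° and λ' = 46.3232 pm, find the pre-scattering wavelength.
45.7000 pm

From λ' = λ + Δλ, we have λ = λ' - Δλ

First calculate the Compton shift:
Δλ = λ_C(1 - cos θ)
Δλ = 2.4263 × (1 - cos(42°))
Δλ = 2.4263 × 0.2569
Δλ = 0.6232 pm

Initial wavelength:
λ = λ' - Δλ
λ = 46.3232 - 0.6232
λ = 45.7000 pm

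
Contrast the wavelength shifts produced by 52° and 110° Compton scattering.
110° produces the larger shift by a factor of 3.492

Calculate both shifts using Δλ = λ_C(1 - cos θ):

For θ₁ = 52°:
Δλ₁ = 2.4263 × (1 - cos(52°))
Δλ₁ = 2.4263 × 0.3843
Δλ₁ = 0.9325 pm

For θ₂ = 110°:
Δλ₂ = 2.4263 × (1 - cos(110°))
Δλ₂ = 2.4263 × 1.3420
Δλ₂ = 3.2562 pm

The 110° angle produces the larger shift.
Ratio: 3.2562/0.9325 = 3.492

(Intermediate values are shown rounded; full precision is carried through to the final answer.)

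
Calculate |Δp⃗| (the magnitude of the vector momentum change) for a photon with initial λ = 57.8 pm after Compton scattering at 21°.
4.1725e-24 kg·m/s

Photon momentum magnitude is p = h/λ.

Initial momentum:
p₀ = h/λ = 6.6261e-34/5.7800e-11 = 1.1464e-23 kg·m/s

After scattering:
λ' = λ + Δλ = 57.8 + 0.1612 = 57.9612 pm
p' = h/λ' = 6.6261e-34/5.7961e-11 = 1.1432e-23 kg·m/s

Momentum is a vector; the scattered photon's direction makes angle θ = 21° with the incident direction. The magnitude of the vector change Δp⃗ = p⃗₀ − p⃗' is found from the law of cosines:
|Δp⃗|² = p₀² + p'² − 2p₀p'cos θ
|Δp⃗|² = (1.1464e-23)² + (1.1432e-23)² − 2·1.1464e-23·1.1432e-23·cos(21°)
|Δp⃗| = 4.1725e-24 kg·m/s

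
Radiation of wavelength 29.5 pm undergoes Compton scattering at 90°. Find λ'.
31.9263 pm

Using the Compton formula: λ' = λ + λ_C(1 − cos θ)

For θ = 90°, cos θ = 0 (exact) = 0.0000, so:
1 − cos 90° = 1 − (0) = 1.0000

Δλ = λ_C × 1.0000 = 2.4263 × 1.0000 = 2.4263 pm

λ' = 29.5 + 2.4263 = 31.9263 pm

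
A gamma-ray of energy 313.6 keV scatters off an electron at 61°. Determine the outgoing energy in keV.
238.2667 keV

First convert energy to wavelength:
λ = hc/E, with hc ≈ 1239.842 keV·pm (i.e. 1239.842 eV·nm)

For E = 313.6 keV = 313600 eV:
λ = 1239.842 keV·pm / 313.6 keV
λ = 3.9536 pm

Calculate the Compton shift:
Δλ = λ_C(1 - cos(61°)) = 2.4263 × 0.5152
Δλ = 1.2500 pm

Final wavelength:
λ' = 3.9536 + 1.2500 = 5.2036 pm

Final energy:
E' = hc/λ' = 1239.842 / 5.2036 = 238.2667 keV

(Intermediate values are shown rounded; full precision is carried through to the final answer.)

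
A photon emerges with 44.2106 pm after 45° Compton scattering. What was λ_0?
43.5000 pm

From λ' = λ + Δλ, we have λ = λ' - Δλ

First calculate the Compton shift:
Δλ = λ_C(1 - cos θ)
Δλ = 2.4263 × (1 - cos(45°))
Δλ = 2.4263 × 0.2929
Δλ = 0.7106 pm

Initial wavelength:
λ = λ' - Δλ
λ = 44.2106 - 0.7106
λ = 43.5000 pm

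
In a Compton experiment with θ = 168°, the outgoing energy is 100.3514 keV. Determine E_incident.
164.1000 keV

Convert final energy to wavelength (hc ≈ 1239.842 keV·pm):
λ' = hc/E' = 1239.842 / 100.3514 = 12.3550 pm

Calculate the Compton shift:
Δλ = λ_C(1 - cos(168°))
Δλ = 2.4263 × (1 - cos(168°))
Δλ = 4.7996 pm

Initial wavelength:
λ = λ' - Δλ = 12.3550 - 4.7996 = 7.5554 pm

Initial energy:
E = hc/λ = 1239.842 / 7.5554 = 164.1000 keV

(Intermediate values are shown rounded; full precision is carried through to the final answer.)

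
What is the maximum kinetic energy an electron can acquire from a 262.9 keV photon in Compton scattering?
133.3265 keV

Maximum energy transfer occurs at θ = 180° (backscattering).

Initial photon: E₀ = 262.9 keV → λ₀ = 4.7160 pm

Maximum Compton shift (at 180°):
Δλ_max = 2λ_C = 2 × 2.4263 = 4.8526 pm

Final wavelength:
λ' = 4.7160 + 4.8526 = 9.5686 pm

Minimum photon energy (maximum energy to electron):
E'_min = hc/λ' = 129.5735 keV

Maximum electron kinetic energy:
K_max = E₀ - E'_min = 262.9000 - 129.5735 = 133.3265 keV

(Intermediate values are shown rounded; full precision is carried through to the final answer.)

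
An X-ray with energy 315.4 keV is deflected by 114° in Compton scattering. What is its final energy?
168.8193 keV

First convert energy to wavelength:
λ = hc/E, with hc ≈ 1239.842 keV·pm (i.e. 1239.842 eV·nm)

For E = 315.4 keV = 315400 eV:
λ = 1239.842 keV·pm / 315.4 keV
λ = 3.9310 pm

Calculate the Compton shift:
Δλ = λ_C(1 - cos(114°)) = 2.4263 × 1.4067
Δλ = 3.4132 pm

Final wavelength:
λ' = 3.9310 + 3.4132 = 7.3442 pm

Final energy:
E' = hc/λ' = 1239.842 / 7.3442 = 168.8193 keV

(Intermediate values are shown rounded; full precision is carried through to the final answer.)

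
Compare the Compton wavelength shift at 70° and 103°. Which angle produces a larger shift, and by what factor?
103° produces the larger shift by a factor of 1.862

Calculate both shifts using Δλ = λ_C(1 - cos θ):

For θ₁ = 70°:
Δλ₁ = 2.4263 × (1 - cos(70°))
Δλ₁ = 2.4263 × 0.6580
Δλ₁ = 1.5965 pm

For θ₂ = 103°:
Δλ₂ = 2.4263 × (1 - cos(103°))
Δλ₂ = 2.4263 × 1.2250
Δλ₂ = 2.9721 pm

The 103° angle produces the larger shift.
Ratio: 2.9721/1.5965 = 1.862

(Intermediate values are shown rounded; full precision is carried through to the final answer.)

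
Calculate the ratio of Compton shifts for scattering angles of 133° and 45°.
133° produces the larger shift by a factor of 5.743

Calculate both shifts using Δλ = λ_C(1 - cos θ):

For θ₁ = 45°:
Δλ₁ = 2.4263 × (1 - cos(45°))
Δλ₁ = 2.4263 × 0.2929
Δλ₁ = 0.7106 pm

For θ₂ = 133°:
Δλ₂ = 2.4263 × (1 - cos(133°))
Δλ₂ = 2.4263 × 1.6820
Δλ₂ = 4.0810 pm

The 133° angle produces the larger shift.
Ratio: 4.0810/0.7106 = 5.743

(Intermediate values are shown rounded; full precision is carried through to the final answer.)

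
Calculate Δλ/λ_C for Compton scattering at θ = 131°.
1.6561 λ_C

The Compton shift formula is:
Δλ = λ_C(1 - cos θ)

Dividing both sides by λ_C:
Δλ/λ_C = 1 - cos θ

For θ = 131°:
Δλ/λ_C = 1 - cos(131°)
Δλ/λ_C = 1 - -0.6561
Δλ/λ_C = 1.6561

This means the shift is 1.6561 × λ_C = 4.0181 pm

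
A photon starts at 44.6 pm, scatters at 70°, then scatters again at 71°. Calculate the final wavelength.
47.8328 pm

Apply Compton shift twice:

First scattering at θ₁ = 70°:
Δλ₁ = λ_C(1 - cos(70°))
Δλ₁ = 2.4263 × 0.6580
Δλ₁ = 1.5965 pm

After first scattering:
λ₁ = 44.6 + 1.5965 = 46.1965 pm

Second scattering at θ₂ = 71°:
Δλ₂ = λ_C(1 - cos(71°))
Δλ₂ = 2.4263 × 0.6744
Δλ₂ = 1.6364 pm

Final wavelength:
λ₂ = 46.1965 + 1.6364 = 47.8328 pm

Total shift: Δλ_total = 1.5965 + 1.6364 = 3.2328 pm

(Intermediate values are shown rounded; full precision is carried through to the final answer.)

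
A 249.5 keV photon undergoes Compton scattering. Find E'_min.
126.2321 keV (at θ = 180°)

The scattered photon has minimum energy when its wavelength is maximum, i.e., when the Compton shift Δλ = λ_C(1 − cos θ) is maximum. This occurs at θ = 180° (backscattering), giving Δλ_max = 2λ_C = 4.8526 pm.

Initial wavelength: λ₀ = hc/E₀ = 4.9693 pm
Maximum final wavelength: λ'_max = λ₀ + 2λ_C = 4.9693 + 4.8526 = 9.8219 pm
Minimum final energy: E'_min = hc/λ'_max = 126.2321 keV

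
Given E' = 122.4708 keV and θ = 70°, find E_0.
145.4000 keV

Convert final energy to wavelength (hc ≈ 1239.842 keV·pm):
λ' = hc/E' = 1239.842 / 122.4708 = 10.1236 pm

Calculate the Compton shift:
Δλ = λ_C(1 - cos(70°))
Δλ = 2.4263 × (1 - cos(70°))
Δλ = 1.5965 pm

Initial wavelength:
λ = λ' - Δλ = 10.1236 - 1.5965 = 8.5271 pm

Initial energy:
E = hc/λ = 1239.842 / 8.5271 = 145.4000 keV

(Intermediate values are shown rounded; full precision is carried through to the final answer.)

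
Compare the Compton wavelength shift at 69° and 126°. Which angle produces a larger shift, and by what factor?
126° produces the larger shift by a factor of 2.475

Calculate both shifts using Δλ = λ_C(1 - cos θ):

For θ₁ = 69°:
Δλ₁ = 2.4263 × (1 - cos(69°))
Δλ₁ = 2.4263 × 0.6416
Δλ₁ = 1.5568 pm

For θ₂ = 126°:
Δλ₂ = 2.4263 × (1 - cos(126°))
Δλ₂ = 2.4263 × 1.5878
Δλ₂ = 3.8525 pm

The 126° angle produces the larger shift.
Ratio: 3.8525/1.5568 = 2.475

(Intermediate values are shown rounded; full precision is carried through to the final answer.)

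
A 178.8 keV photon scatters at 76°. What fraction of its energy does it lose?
0.2096 (or 20.96%)

Calculate initial and final photon energies:

Initial: E₀ = 178.8 keV → λ₀ = 6.9342 pm
Compton shift: Δλ = 1.8393 pm
Final wavelength: λ' = 8.7736 pm
Final energy: E' = 141.3155 keV

Fractional energy loss:
(E₀ - E')/E₀ = (178.8000 - 141.3155)/178.8000
= 37.4845/178.8000
= 0.2096
= 20.96%

(Intermediate values are shown rounded; full precision is carried through to the final answer.)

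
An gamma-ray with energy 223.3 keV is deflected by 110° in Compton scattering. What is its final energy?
140.7549 keV

First convert energy to wavelength:
λ = hc/E, with hc ≈ 1239.842 keV·pm (i.e. 1239.842 eV·nm)

For E = 223.3 keV = 223300 eV:
λ = 1239.842 keV·pm / 223.3 keV
λ = 5.5524 pm

Calculate the Compton shift:
Δλ = λ_C(1 - cos(110°)) = 2.4263 × 1.3420
Δλ = 3.2562 pm

Final wavelength:
λ' = 5.5524 + 3.2562 = 8.8085 pm

Final energy:
E' = hc/λ' = 1239.842 / 8.8085 = 140.7549 keV

(Intermediate values are shown rounded; full precision is carried through to the final answer.)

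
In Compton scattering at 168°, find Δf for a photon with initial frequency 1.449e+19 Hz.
2.728e+18 Hz (decrease)

Convert frequency to wavelength (c = 299792458 m/s):
λ₀ = c/f₀ = 299792458/1.449e+19 = 2.0689611e-11 m = 20.6896 pm

Calculate Compton shift:
Δλ = λ_C(1 - cos(168°)) = 4.7996 pm

Final wavelength:
λ' = λ₀ + Δλ = 20.6896 + 4.7996 = 25.4892 pm

Final frequency:
f' = c/λ' = 299792458/2.5489210e-11 = 1.1761544e+19 Hz

Frequency shift (decrease):
Δf = f₀ - f' = 1.449e+19 - 1.1761544e+19 = 2.728e+18 Hz

(Intermediate values are shown rounded; full precision is carried through to the final answer.)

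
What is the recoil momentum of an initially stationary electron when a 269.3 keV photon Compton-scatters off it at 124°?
1.9918e-22 kg·m/s

The electron is initially at rest, so by conservation of momentum:
p⃗_e = p⃗₀ − p⃗'  (incident photon momentum minus scattered photon momentum)

Photon momentum magnitudes (p = h/λ = E/c):
λ₀ = hc/E₀ = 4.6039 pm → p₀ = h/λ₀ = 1.4392e-22 kg·m/s
Δλ = λ_C(1 − cos 124°) = 3.7831 pm
λ' = 8.3870 pm → p' = h/λ' = 7.9004e-23 kg·m/s

The scattered photon makes angle θ = 124° with the incident direction, so by the law of cosines:
|p⃗_e|² = p₀² + p'² − 2p₀p'cos θ
|p⃗_e|² = (1.4392e-22)² + (7.9004e-23)² − 2·1.4392e-22·7.9004e-23·cos(124°)
|p⃗_e| = 1.9918e-22 kg·m/s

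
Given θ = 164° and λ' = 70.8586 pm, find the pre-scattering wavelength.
66.1000 pm

From λ' = λ + Δλ, we have λ = λ' - Δλ

First calculate the Compton shift:
Δλ = λ_C(1 - cos θ)
Δλ = 2.4263 × (1 - cos(164°))
Δλ = 2.4263 × 1.9613
Δλ = 4.7586 pm

Initial wavelength:
λ = λ' - Δλ
λ = 70.8586 - 4.7586
λ = 66.1000 pm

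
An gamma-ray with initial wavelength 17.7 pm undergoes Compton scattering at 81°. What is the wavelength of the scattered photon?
19.7468 pm

Using the Compton scattering formula:
λ' = λ + Δλ = λ + λ_C(1 - cos θ)

Given:
- Initial wavelength λ = 17.7 pm
- Scattering angle θ = 81°
- Compton wavelength λ_C ≈ 2.4263 pm

Calculate the shift:
Δλ = 2.4263 × (1 - cos(81°))
Δλ = 2.4263 × 0.8436
Δλ = 2.0468 pm

Final wavelength:
λ' = 17.7 + 2.0468 = 19.7468 pm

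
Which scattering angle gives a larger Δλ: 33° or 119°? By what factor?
119° produces the larger shift by a factor of 9.204

Calculate both shifts using Δλ = λ_C(1 - cos θ):

For θ₁ = 33°:
Δλ₁ = 2.4263 × (1 - cos(33°))
Δλ₁ = 2.4263 × 0.1613
Δλ₁ = 0.3914 pm

For θ₂ = 119°:
Δλ₂ = 2.4263 × (1 - cos(119°))
Δλ₂ = 2.4263 × 1.4848
Δλ₂ = 3.6026 pm

The 119° angle produces the larger shift.
Ratio: 3.6026/0.3914 = 9.204

(Intermediate values are shown rounded; full precision is carried through to the final answer.)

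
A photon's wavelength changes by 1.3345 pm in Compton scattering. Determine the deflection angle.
63.26°

From the Compton formula Δλ = λ_C(1 - cos θ), we can solve for θ:

cos θ = 1 - Δλ/λ_C

Given:
- Δλ = 1.3345 pm
- λ_C = h/(m_e·c) ≈ 2.42631024 pm

cos θ = 1 - 1.3345/2.42631024
cos θ = 1 - 0.550012
cos θ = 0.449988

θ = arccos(0.449988)
θ = 63.26°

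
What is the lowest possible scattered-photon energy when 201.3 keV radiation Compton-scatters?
112.5922 keV (at θ = 180°)

The scattered photon has minimum energy when its wavelength is maximum, i.e., when the Compton shift Δλ = λ_C(1 − cos θ) is maximum. This occurs at θ = 180° (backscattering), giving Δλ_max = 2λ_C = 4.8526 pm.

Initial wavelength: λ₀ = hc/E₀ = 6.1592 pm
Maximum final wavelength: λ'_max = λ₀ + 2λ_C = 6.1592 + 4.8526 = 11.0118 pm
Minimum final energy: E'_min = hc/λ'_max = 112.5922 keV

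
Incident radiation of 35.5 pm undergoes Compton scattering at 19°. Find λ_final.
35.6322 pm

Using the Compton scattering formula:
λ' = λ + Δλ = λ + λ_C(1 - cos θ)

Given:
- Initial wavelength λ = 35.5 pm
- Scattering angle θ = 19°
- Compton wavelength λ_C ≈ 2.4263 pm

Calculate the shift:
Δλ = 2.4263 × (1 - cos(19°))
Δλ = 2.4263 × 0.0545
Δλ = 0.1322 pm

Final wavelength:
λ' = 35.5 + 0.1322 = 35.6322 pm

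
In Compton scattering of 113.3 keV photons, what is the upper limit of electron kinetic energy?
34.8072 keV

Maximum energy transfer occurs at θ = 180° (backscattering).

Initial photon: E₀ = 113.3 keV → λ₀ = 10.9430 pm

Maximum Compton shift (at 180°):
Δλ_max = 2λ_C = 2 × 2.4263 = 4.8526 pm

Final wavelength:
λ' = 10.9430 + 4.8526 = 15.7956 pm

Minimum photon energy (maximum energy to electron):
E'_min = hc/λ' = 78.4928 keV

Maximum electron kinetic energy:
K_max = E₀ - E'_min = 113.3000 - 78.4928 = 34.8072 keV

(Intermediate values are shown rounded; full precision is carried through to the final answer.)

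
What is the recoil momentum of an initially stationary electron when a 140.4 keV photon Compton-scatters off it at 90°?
9.5366e-23 kg·m/s

The electron is initially at rest, so by conservation of momentum:
p⃗_e = p⃗₀ − p⃗'  (incident photon momentum minus scattered photon momentum)

Photon momentum magnitudes (p = h/λ = E/c):
λ₀ = hc/E₀ = 8.8308 pm → p₀ = h/λ₀ = 7.5034e-23 kg·m/s
Δλ = λ_C(1 − cos 90°) = 2.4263 pm
λ' = 11.2571 pm → p' = h/λ' = 5.8861e-23 kg·m/s

The scattered photon makes angle θ = 90° with the incident direction, so by the law of cosines:
|p⃗_e|² = p₀² + p'² − 2p₀p'cos θ
|p⃗_e|² = (7.5034e-23)² + (5.8861e-23)² − 2·7.5034e-23·5.8861e-23·cos(90°)
|p⃗_e| = 9.5366e-23 kg·m/s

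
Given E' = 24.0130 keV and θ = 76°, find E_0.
24.9000 keV

Convert final energy to wavelength (hc ≈ 1239.842 keV·pm):
λ' = hc/E' = 1239.842 / 24.0130 = 51.6321 pm

Calculate the Compton shift:
Δλ = λ_C(1 - cos(76°))
Δλ = 2.4263 × (1 - cos(76°))
Δλ = 1.8393 pm

Initial wavelength:
λ = λ' - Δλ = 51.6321 - 1.8393 = 49.7928 pm

Initial energy:
E = hc/λ = 1239.842 / 49.7928 = 24.9000 keV

(Intermediate values are shown rounded; full precision is carried through to the final answer.)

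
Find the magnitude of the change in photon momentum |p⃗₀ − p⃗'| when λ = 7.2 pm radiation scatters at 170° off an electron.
1.4665e-22 kg·m/s

Photon momentum magnitude is p = h/λ.

Initial momentum:
p₀ = h/λ = 6.6261e-34/7.2000e-12 = 9.2029e-23 kg·m/s

After scattering:
λ' = λ + Δλ = 7.2 + 4.8158 = 12.0158 pm
p' = h/λ' = 6.6261e-34/1.2016e-11 = 5.5145e-23 kg·m/s

Momentum is a vector; the scattered photon's direction makes angle θ = 170° with the incident direction. The magnitude of the vector change Δp⃗ = p⃗₀ − p⃗' is found from the law of cosines:
|Δp⃗|² = p₀² + p'² − 2p₀p'cos θ
|Δp⃗|² = (9.2029e-23)² + (5.5145e-23)² − 2·9.2029e-23·5.5145e-23·cos(170°)
|Δp⃗| = 1.4665e-22 kg·m/s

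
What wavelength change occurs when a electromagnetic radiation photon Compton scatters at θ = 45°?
0.7106 pm

Using the Compton scattering formula:
Δλ = λ_C(1 - cos θ)

where λ_C = h/(m_e·c) ≈ 2.4263 pm is the Compton wavelength of an electron.

For θ = 45°:
cos(45°) = 0.7071
1 - cos(45°) = 0.2929

Δλ = 2.4263 × 0.2929
Δλ = 0.7106 pm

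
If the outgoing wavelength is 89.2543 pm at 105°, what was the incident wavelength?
86.2000 pm

From λ' = λ + Δλ, we have λ = λ' - Δλ

First calculate the Compton shift:
Δλ = λ_C(1 - cos θ)
Δλ = 2.4263 × (1 - cos(105°))
Δλ = 2.4263 × 1.2588
Δλ = 3.0543 pm

Initial wavelength:
λ = λ' - Δλ
λ = 89.2543 - 3.0543
λ = 86.2000 pm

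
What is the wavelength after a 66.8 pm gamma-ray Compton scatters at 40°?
67.3676 pm

Using the Compton scattering formula:
λ' = λ + Δλ = λ + λ_C(1 - cos θ)

Given:
- Initial wavelength λ = 66.8 pm
- Scattering angle θ = 40°
- Compton wavelength λ_C ≈ 2.4263 pm

Calculate the shift:
Δλ = 2.4263 × (1 - cos(40°))
Δλ = 2.4263 × 0.2340
Δλ = 0.5676 pm

Final wavelength:
λ' = 66.8 + 0.5676 = 67.3676 pm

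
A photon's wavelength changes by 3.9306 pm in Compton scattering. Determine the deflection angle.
128.32°

From the Compton formula Δλ = λ_C(1 - cos θ), we can solve for θ:

cos θ = 1 - Δλ/λ_C

Given:
- Δλ = 3.9306 pm
- λ_C = h/(m_e·c) ≈ 2.42631024 pm

cos θ = 1 - 3.9306/2.42631024
cos θ = 1 - 1.619991
cos θ = -0.619991

θ = arccos(-0.619991)
θ = 128.32°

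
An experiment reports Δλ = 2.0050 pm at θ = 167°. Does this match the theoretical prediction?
No, inconsistent

Calculate the expected shift for θ = 167°:

Δλ_expected = λ_C(1 - cos(167°))
Δλ_expected = 2.4263 × (1 - cos(167°))
Δλ_expected = 2.4263 × 1.9744
Δλ_expected = 4.7904 pm

Given shift: 2.0050 pm
Expected shift: 4.7904 pm
Difference: 2.7854 pm

The values do not match. The given shift corresponds to θ ≈ 80.0°, not 167°.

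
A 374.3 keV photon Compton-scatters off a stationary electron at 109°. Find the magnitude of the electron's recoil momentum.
2.5206e-22 kg·m/s

The electron is initially at rest, so by conservation of momentum:
p⃗_e = p⃗₀ − p⃗'  (incident photon momentum minus scattered photon momentum)

Photon momentum magnitudes (p = h/λ = E/c):
λ₀ = hc/E₀ = 3.3124 pm → p₀ = h/λ₀ = 2.0004e-22 kg·m/s
Δλ = λ_C(1 − cos 109°) = 3.2162 pm
λ' = 6.5287 pm → p' = h/λ' = 1.0149e-22 kg·m/s

The scattered photon makes angle θ = 109° with the incident direction, so by the law of cosines:
|p⃗_e|² = p₀² + p'² − 2p₀p'cos θ
|p⃗_e|² = (2.0004e-22)² + (1.0149e-22)² − 2·2.0004e-22·1.0149e-22·cos(109°)
|p⃗_e| = 2.5206e-22 kg·m/s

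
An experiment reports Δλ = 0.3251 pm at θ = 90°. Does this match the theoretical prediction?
No, inconsistent

Calculate the expected shift for θ = 90°:

Δλ_expected = λ_C(1 - cos(90°))
Δλ_expected = 2.4263 × (1 - cos(90°))
Δλ_expected = 2.4263 × 1.0000
Δλ_expected = 2.4263 pm

Given shift: 0.3251 pm
Expected shift: 2.4263 pm
Difference: 2.1012 pm

The values do not match. The given shift corresponds to θ ≈ 30.0°, not 90°.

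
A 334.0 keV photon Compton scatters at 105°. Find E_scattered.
183.2354 keV

First convert energy to wavelength:
λ = hc/E, with hc ≈ 1239.842 keV·pm (i.e. 1239.842 eV·nm)

For E = 334.0 keV = 334000 eV:
λ = 1239.842 keV·pm / 334.0 keV
λ = 3.7121 pm

Calculate the Compton shift:
Δλ = λ_C(1 - cos(105°)) = 2.4263 × 1.2588
Δλ = 3.0543 pm

Final wavelength:
λ' = 3.7121 + 3.0543 = 6.7664 pm

Final energy:
E' = hc/λ' = 1239.842 / 6.7664 = 183.2354 keV

(Intermediate values are shown rounded; full precision is carried through to the final answer.)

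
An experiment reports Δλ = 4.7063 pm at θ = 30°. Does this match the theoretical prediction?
No, inconsistent

Calculate the expected shift for θ = 30°:

Δλ_expected = λ_C(1 - cos(30°))
Δλ_expected = 2.4263 × (1 - cos(30°))
Δλ_expected = 2.4263 × 0.1340
Δλ_expected = 0.3251 pm

Given shift: 4.7063 pm
Expected shift: 0.3251 pm
Difference: 4.3812 pm

The values do not match. The given shift corresponds to θ ≈ 160.0°, not 30°.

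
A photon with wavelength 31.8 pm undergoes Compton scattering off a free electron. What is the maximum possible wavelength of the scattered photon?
36.6526 pm (at θ = 180°)

The Compton shift is Δλ = λ_C(1 − cos θ).

Since cos θ ranges from −1 to 1, the factor (1 − cos θ) ranges from 0 to 2; the maximum shift occurs at θ = 180° (backscattering):
Δλ_max = 2λ_C = 2 × 2.4263 pm = 4.8526 pm

Maximum scattered wavelength:
λ'_max = λ₀ + Δλ_max = 31.8 + 4.8526 = 36.6526 pm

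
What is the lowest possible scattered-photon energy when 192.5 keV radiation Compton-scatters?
109.7851 keV (at θ = 180°)

The scattered photon has minimum energy when its wavelength is maximum, i.e., when the Compton shift Δλ = λ_C(1 − cos θ) is maximum. This occurs at θ = 180° (backscattering), giving Δλ_max = 2λ_C = 4.8526 pm.

Initial wavelength: λ₀ = hc/E₀ = 6.4407 pm
Maximum final wavelength: λ'_max = λ₀ + 2λ_C = 6.4407 + 4.8526 = 11.2934 pm
Minimum final energy: E'_min = hc/λ'_max = 109.7851 keV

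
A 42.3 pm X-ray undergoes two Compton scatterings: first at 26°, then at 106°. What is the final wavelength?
45.6406 pm

Apply Compton shift twice:

First scattering at θ₁ = 26°:
Δλ₁ = λ_C(1 - cos(26°))
Δλ₁ = 2.4263 × 0.1012
Δλ₁ = 0.2456 pm

After first scattering:
λ₁ = 42.3 + 0.2456 = 42.5456 pm

Second scattering at θ₂ = 106°:
Δλ₂ = λ_C(1 - cos(106°))
Δλ₂ = 2.4263 × 1.2756
Δλ₂ = 3.0951 pm

Final wavelength:
λ₂ = 42.5456 + 3.0951 = 45.6406 pm

Total shift: Δλ_total = 0.2456 + 3.0951 = 3.3406 pm

(Intermediate values are shown rounded; full precision is carried through to the final answer.)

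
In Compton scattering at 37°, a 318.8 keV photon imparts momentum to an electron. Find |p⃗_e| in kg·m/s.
1.0367e-22 kg·m/s

The electron is initially at rest, so by conservation of momentum:
p⃗_e = p⃗₀ − p⃗'  (incident photon momentum minus scattered photon momentum)

Photon momentum magnitudes (p = h/λ = E/c):
λ₀ = hc/E₀ = 3.8891 pm → p₀ = h/λ₀ = 1.7038e-22 kg·m/s
Δλ = λ_C(1 − cos 37°) = 0.4886 pm
λ' = 4.3777 pm → p' = h/λ' = 1.5136e-22 kg·m/s

The scattered photon makes angle θ = 37° with the incident direction, so by the law of cosines:
|p⃗_e|² = p₀² + p'² − 2p₀p'cos θ
|p⃗_e|² = (1.7038e-22)² + (1.5136e-22)² − 2·1.7038e-22·1.5136e-22·cos(37°)
|p⃗_e| = 1.0367e-22 kg·m/s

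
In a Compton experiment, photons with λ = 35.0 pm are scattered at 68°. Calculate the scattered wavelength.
36.5174 pm

Using the Compton scattering formula:
λ' = λ + Δλ = λ + λ_C(1 - cos θ)

Given:
- Initial wavelength λ = 35.0 pm
- Scattering angle θ = 68°
- Compton wavelength λ_C ≈ 2.4263 pm

Calculate the shift:
Δλ = 2.4263 × (1 - cos(68°))
Δλ = 2.4263 × 0.6254
Δλ = 1.5174 pm

Final wavelength:
λ' = 35.0 + 1.5174 = 36.5174 pm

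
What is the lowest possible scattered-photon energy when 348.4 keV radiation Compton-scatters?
147.4020 keV (at θ = 180°)

The scattered photon has minimum energy when its wavelength is maximum, i.e., when the Compton shift Δλ = λ_C(1 − cos θ) is maximum. This occurs at θ = 180° (backscattering), giving Δλ_max = 2λ_C = 4.8526 pm.

Initial wavelength: λ₀ = hc/E₀ = 3.5587 pm
Maximum final wavelength: λ'_max = λ₀ + 2λ_C = 3.5587 + 4.8526 = 8.4113 pm
Minimum final energy: E'_min = hc/λ'_max = 147.4020 keV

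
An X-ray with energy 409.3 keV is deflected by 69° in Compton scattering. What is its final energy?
270.3552 keV

First convert energy to wavelength:
λ = hc/E, with hc ≈ 1239.842 keV·pm (i.e. 1239.842 eV·nm)

For E = 409.3 keV = 409300 eV:
λ = 1239.842 keV·pm / 409.3 keV
λ = 3.0292 pm

Calculate the Compton shift:
Δλ = λ_C(1 - cos(69°)) = 2.4263 × 0.6416
Δλ = 1.5568 pm

Final wavelength:
λ' = 3.0292 + 1.5568 = 4.5860 pm

Final energy:
E' = hc/λ' = 1239.842 / 4.5860 = 270.3552 keV

(Intermediate values are shown rounded; full precision is carried through to the final answer.)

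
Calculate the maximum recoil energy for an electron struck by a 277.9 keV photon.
144.7853 keV

Maximum energy transfer occurs at θ = 180° (backscattering).

Initial photon: E₀ = 277.9 keV → λ₀ = 4.4615 pm

Maximum Compton shift (at 180°):
Δλ_max = 2λ_C = 2 × 2.4263 = 4.8526 pm

Final wavelength:
λ' = 4.4615 + 4.8526 = 9.3141 pm

Minimum photon energy (maximum energy to electron):
E'_min = hc/λ' = 133.1147 keV

Maximum electron kinetic energy:
K_max = E₀ - E'_min = 277.9000 - 133.1147 = 144.7853 keV

(Intermediate values are shown rounded; full precision is carried through to the final answer.)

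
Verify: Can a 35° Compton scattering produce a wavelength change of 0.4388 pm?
Yes, consistent

Calculate the expected shift for θ = 35°:

Δλ_expected = λ_C(1 - cos(35°))
Δλ_expected = 2.4263 × (1 - cos(35°))
Δλ_expected = 2.4263 × 0.1808
Δλ_expected = 0.4388 pm

Given shift: 0.4388 pm
Expected shift: 0.4388 pm
Difference: 0.0000 pm

The values match. This is consistent with Compton scattering at the stated angle.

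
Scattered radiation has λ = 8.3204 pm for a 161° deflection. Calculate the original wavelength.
3.6000 pm

From λ' = λ + Δλ, we have λ = λ' - Δλ

First calculate the Compton shift:
Δλ = λ_C(1 - cos θ)
Δλ = 2.4263 × (1 - cos(161°))
Δλ = 2.4263 × 1.9455
Δλ = 4.7204 pm

Initial wavelength:
λ = λ' - Δλ
λ = 8.3204 - 4.7204
λ = 3.6000 pm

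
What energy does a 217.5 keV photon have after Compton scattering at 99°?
145.7559 keV

First convert energy to wavelength:
λ = hc/E, with hc ≈ 1239.842 keV·pm (i.e. 1239.842 eV·nm)

For E = 217.5 keV = 217500 eV:
λ = 1239.842 keV·pm / 217.5 keV
λ = 5.7004 pm

Calculate the Compton shift:
Δλ = λ_C(1 - cos(99°)) = 2.4263 × 1.1564
Δλ = 2.8059 pm

Final wavelength:
λ' = 5.7004 + 2.8059 = 8.5063 pm

Final energy:
E' = hc/λ' = 1239.842 / 8.5063 = 145.7559 keV

(Intermediate values are shown rounded; full precision is carried through to the final answer.)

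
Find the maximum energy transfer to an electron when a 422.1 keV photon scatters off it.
262.9406 keV

Maximum energy transfer occurs at θ = 180° (backscattering).

Initial photon: E₀ = 422.1 keV → λ₀ = 2.9373 pm

Maximum Compton shift (at 180°):
Δλ_max = 2λ_C = 2 × 2.4263 = 4.8526 pm

Final wavelength:
λ' = 2.9373 + 4.8526 = 7.7899 pm

Minimum photon energy (maximum energy to electron):
E'_min = hc/λ' = 159.1594 keV

Maximum electron kinetic energy:
K_max = E₀ - E'_min = 422.1000 - 159.1594 = 262.9406 keV

(Intermediate values are shown rounded; full precision is carried through to the final answer.)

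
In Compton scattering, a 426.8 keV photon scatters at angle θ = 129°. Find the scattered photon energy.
180.7822 keV

First convert energy to wavelength:
λ = hc/E, with hc ≈ 1239.842 keV·pm (i.e. 1239.842 eV·nm)

For E = 426.8 keV = 426800 eV:
λ = 1239.842 keV·pm / 426.8 keV
λ = 2.9050 pm

Calculate the Compton shift:
Δλ = λ_C(1 - cos(129°)) = 2.4263 × 1.6293
Δλ = 3.9532 pm

Final wavelength:
λ' = 2.9050 + 3.9532 = 6.8582 pm

Final energy:
E' = hc/λ' = 1239.842 / 6.8582 = 180.7822 keV

(Intermediate values are shown rounded; full precision is carried through to the final answer.)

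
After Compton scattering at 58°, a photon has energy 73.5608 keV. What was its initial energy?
78.9000 keV

Convert final energy to wavelength (hc ≈ 1239.842 keV·pm):
λ' = hc/E' = 1239.842 / 73.5608 = 16.8547 pm

Calculate the Compton shift:
Δλ = λ_C(1 - cos(58°))
Δλ = 2.4263 × (1 - cos(58°))
Δλ = 1.1406 pm

Initial wavelength:
λ = λ' - Δλ = 16.8547 - 1.1406 = 15.7141 pm

Initial energy:
E = hc/λ = 1239.842 / 15.7141 = 78.9000 keV

(Intermediate values are shown rounded; full precision is carried through to the final answer.)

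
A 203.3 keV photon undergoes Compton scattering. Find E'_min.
113.2151 keV (at θ = 180°)

The scattered photon has minimum energy when its wavelength is maximum, i.e., when the Compton shift Δλ = λ_C(1 − cos θ) is maximum. This occurs at θ = 180° (backscattering), giving Δλ_max = 2λ_C = 4.8526 pm.

Initial wavelength: λ₀ = hc/E₀ = 6.0986 pm
Maximum final wavelength: λ'_max = λ₀ + 2λ_C = 6.0986 + 4.8526 = 10.9512 pm
Minimum final energy: E'_min = hc/λ'_max = 113.2151 keV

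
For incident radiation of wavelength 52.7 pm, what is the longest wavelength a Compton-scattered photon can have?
57.5526 pm (at θ = 180°)

The Compton shift is Δλ = λ_C(1 − cos θ).

Since cos θ ranges from −1 to 1, the factor (1 − cos θ) ranges from 0 to 2; the maximum shift occurs at θ = 180° (backscattering):
Δλ_max = 2λ_C = 2 × 2.4263 pm = 4.8526 pm

Maximum scattered wavelength:
λ'_max = λ₀ + Δλ_max = 52.7 + 4.8526 = 57.5526 pm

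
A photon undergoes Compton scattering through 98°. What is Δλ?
2.7640 pm

Using the Compton scattering formula:
Δλ = λ_C(1 - cos θ)

where λ_C = h/(m_e·c) ≈ 2.4263 pm is the Compton wavelength of an electron.

For θ = 98°:
cos(98°) = -0.1392
1 - cos(98°) = 1.1392

Δλ = 2.4263 × 1.1392
Δλ = 2.7640 pm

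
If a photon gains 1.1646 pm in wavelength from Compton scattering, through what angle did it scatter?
58.67°

From the Compton formula Δλ = λ_C(1 - cos θ), we can solve for θ:

cos θ = 1 - Δλ/λ_C

Given:
- Δλ = 1.1646 pm
- λ_C = h/(m_e·c) ≈ 2.42631024 pm

cos θ = 1 - 1.1646/2.42631024
cos θ = 1 - 0.479988
cos θ = 0.520012

θ = arccos(0.520012)
θ = 58.67°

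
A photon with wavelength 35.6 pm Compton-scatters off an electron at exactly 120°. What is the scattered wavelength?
39.2395 pm

Using the Compton formula: λ' = λ + λ_C(1 − cos θ)

For θ = 120°, cos θ = -1/2 (exact) = -0.5000, so:
1 − cos 120° = 1 − (-1/2) = 1.5000

Δλ = λ_C × 1.5000 = 2.4263 × 1.5000 = 3.6395 pm

λ' = 35.6 + 3.6395 = 39.2395 pm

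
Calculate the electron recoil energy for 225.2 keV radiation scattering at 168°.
104.8867 keV

By energy conservation: K_e = E_initial - E_final

First find the scattered photon energy:
Initial wavelength: λ = hc/E = 5.5055 pm
Compton shift: Δλ = λ_C(1 - cos(168°)) = 4.7996 pm
Final wavelength: λ' = 5.5055 + 4.7996 = 10.3051 pm
Final photon energy: E' = hc/λ' = 120.3133 keV

Electron kinetic energy:
K_e = E - E' = 225.2000 - 120.3133 = 104.8867 keV

(Intermediate values are shown rounded; full precision is carried through to the final answer.)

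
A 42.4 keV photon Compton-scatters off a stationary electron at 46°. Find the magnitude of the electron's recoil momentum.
1.7497e-23 kg·m/s

The electron is initially at rest, so by conservation of momentum:
p⃗_e = p⃗₀ − p⃗'  (incident photon momentum minus scattered photon momentum)

Photon momentum magnitudes (p = h/λ = E/c):
λ₀ = hc/E₀ = 29.2416 pm → p₀ = h/λ₀ = 2.2660e-23 kg·m/s
Δλ = λ_C(1 − cos 46°) = 0.7409 pm
λ' = 29.9824 pm → p' = h/λ' = 2.2100e-23 kg·m/s

The scattered photon makes angle θ = 46° with the incident direction, so by the law of cosines:
|p⃗_e|² = p₀² + p'² − 2p₀p'cos θ
|p⃗_e|² = (2.2660e-23)² + (2.2100e-23)² − 2·2.2660e-23·2.2100e-23·cos(46°)
|p⃗_e| = 1.7497e-23 kg·m/s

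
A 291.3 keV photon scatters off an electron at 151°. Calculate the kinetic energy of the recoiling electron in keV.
150.4832 keV

By energy conservation: K_e = E_initial - E_final

First find the scattered photon energy:
Initial wavelength: λ = hc/E = 4.2562 pm
Compton shift: Δλ = λ_C(1 - cos(151°)) = 4.5484 pm
Final wavelength: λ' = 4.2562 + 4.5484 = 8.8046 pm
Final photon energy: E' = hc/λ' = 140.8168 keV

Electron kinetic energy:
K_e = E - E' = 291.3000 - 140.8168 = 150.4832 keV

(Intermediate values are shown rounded; full precision is carried through to the final answer.)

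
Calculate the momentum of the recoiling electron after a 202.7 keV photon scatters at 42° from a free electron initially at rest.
7.4641e-23 kg·m/s

The electron is initially at rest, so by conservation of momentum:
p⃗_e = p⃗₀ − p⃗'  (incident photon momentum minus scattered photon momentum)

Photon momentum magnitudes (p = h/λ = E/c):
λ₀ = hc/E₀ = 6.1166 pm → p₀ = h/λ₀ = 1.0833e-22 kg·m/s
Δλ = λ_C(1 − cos 42°) = 0.6232 pm
λ' = 6.7398 pm → p' = h/λ' = 9.8312e-23 kg·m/s

The scattered photon makes angle θ = 42° with the incident direction, so by the law of cosines:
|p⃗_e|² = p₀² + p'² − 2p₀p'cos θ
|p⃗_e|² = (1.0833e-22)² + (9.8312e-23)² − 2·1.0833e-22·9.8312e-23·cos(42°)
|p⃗_e| = 7.4641e-23 kg·m/s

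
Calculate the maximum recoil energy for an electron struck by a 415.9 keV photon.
257.6302 keV

Maximum energy transfer occurs at θ = 180° (backscattering).

Initial photon: E₀ = 415.9 keV → λ₀ = 2.9811 pm

Maximum Compton shift (at 180°):
Δλ_max = 2λ_C = 2 × 2.4263 = 4.8526 pm

Final wavelength:
λ' = 2.9811 + 4.8526 = 7.8337 pm

Minimum photon energy (maximum energy to electron):
E'_min = hc/λ' = 158.2698 keV

Maximum electron kinetic energy:
K_max = E₀ - E'_min = 415.9000 - 158.2698 = 257.6302 keV

(Intermediate values are shown rounded; full precision is carried through to the final answer.)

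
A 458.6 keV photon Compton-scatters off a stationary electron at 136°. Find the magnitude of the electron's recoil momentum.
3.2147e-22 kg·m/s

The electron is initially at rest, so by conservation of momentum:
p⃗_e = p⃗₀ − p⃗'  (incident photon momentum minus scattered photon momentum)

Photon momentum magnitudes (p = h/λ = E/c):
λ₀ = hc/E₀ = 2.7035 pm → p₀ = h/λ₀ = 2.4509e-22 kg·m/s
Δλ = λ_C(1 − cos 136°) = 4.1717 pm
λ' = 6.8752 pm → p' = h/λ' = 9.6377e-23 kg·m/s

The scattered photon makes angle θ = 136° with the incident direction, so by the law of cosines:
|p⃗_e|² = p₀² + p'² − 2p₀p'cos θ
|p⃗_e|² = (2.4509e-22)² + (9.6377e-23)² − 2·2.4509e-22·9.6377e-23·cos(136°)
|p⃗_e| = 3.2147e-22 kg·m/s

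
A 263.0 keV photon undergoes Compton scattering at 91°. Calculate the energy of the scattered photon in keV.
172.6106 keV

First convert energy to wavelength:
λ = hc/E, with hc ≈ 1239.842 keV·pm (i.e. 1239.842 eV·nm)

For E = 263.0 keV = 263000 eV:
λ = 1239.842 keV·pm / 263.0 keV
λ = 4.7142 pm

Calculate the Compton shift:
Δλ = λ_C(1 - cos(91°)) = 2.4263 × 1.0175
Δλ = 2.4687 pm

Final wavelength:
λ' = 4.7142 + 2.4687 = 7.1829 pm

Final energy:
E' = hc/λ' = 1239.842 / 7.1829 = 172.6106 keV

(Intermediate values are shown rounded; full precision is carried through to the final answer.)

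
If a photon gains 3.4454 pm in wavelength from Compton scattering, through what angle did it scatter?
114.84°

From the Compton formula Δλ = λ_C(1 - cos θ), we can solve for θ:

cos θ = 1 - Δλ/λ_C

Given:
- Δλ = 3.4454 pm
- λ_C = h/(m_e·c) ≈ 2.42631024 pm

cos θ = 1 - 3.4454/2.42631024
cos θ = 1 - 1.420016
cos θ = -0.420016

θ = arccos(-0.420016)
θ = 114.84°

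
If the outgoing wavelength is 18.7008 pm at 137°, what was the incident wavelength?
14.5000 pm

From λ' = λ + Δλ, we have λ = λ' - Δλ

First calculate the Compton shift:
Δλ = λ_C(1 - cos θ)
Δλ = 2.4263 × (1 - cos(137°))
Δλ = 2.4263 × 1.7314
Δλ = 4.2008 pm

Initial wavelength:
λ = λ' - Δλ
λ = 18.7008 - 4.2008
λ = 14.5000 pm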